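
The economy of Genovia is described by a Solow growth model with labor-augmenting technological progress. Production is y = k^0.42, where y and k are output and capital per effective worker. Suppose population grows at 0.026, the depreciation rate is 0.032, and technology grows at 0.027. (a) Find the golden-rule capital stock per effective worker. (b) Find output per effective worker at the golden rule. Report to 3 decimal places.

(a) k_gold ≈ 15.713; (b) y_gold ≈ 3.180

n + g + δ = 0.026 + 0.027 + 0.032 = 0.085.
At the golden rule the marginal product of capital equals n+g+δ: 0.42·k^(0.42−1) = 0.085. Solving, k_gold = (0.42/0.085)^(1/0.58) ≈ 15.7130.
y_gold = 15.7130^0.42 ≈ 3.1800.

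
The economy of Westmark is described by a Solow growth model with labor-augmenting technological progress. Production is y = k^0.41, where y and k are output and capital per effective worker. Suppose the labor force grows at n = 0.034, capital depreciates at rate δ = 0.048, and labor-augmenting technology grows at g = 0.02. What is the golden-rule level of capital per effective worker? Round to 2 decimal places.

Capital per effective worker breaks even when investment replaces (n + g + δ)·k; here n + g + δ = 0.102.
Setting f'(k) = n+g+δ gives 0.41·k^(0.41−1) = 0.102, hence k_gold = (0.41/0.102)^(1/0.59) ≈ 10.5692.

k_gold ≈ 10.57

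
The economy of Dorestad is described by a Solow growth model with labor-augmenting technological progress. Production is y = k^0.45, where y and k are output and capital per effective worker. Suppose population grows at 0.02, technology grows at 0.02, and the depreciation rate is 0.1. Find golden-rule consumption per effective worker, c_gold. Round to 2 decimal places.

c_gold ≈ 1.43

The effective depreciation rate is n + g + δ = 0.02 + 0.02 + 0.1 = 0.14.
Maximizing c = f(k) − (n+g+δ)·k gives f'(k) = n+g+δ, i.e. 0.45·k^(0.45−1) = 0.14, so k_gold = (0.45/0.14)^(1/0.55) ≈ 8.3555.
y_gold = 8.3555^0.45 ≈ 2.5995.
c_gold = y_gold − (n+g+δ)·k_gold = 2.5995 − 0.14·8.3555 ≈ 1.4297.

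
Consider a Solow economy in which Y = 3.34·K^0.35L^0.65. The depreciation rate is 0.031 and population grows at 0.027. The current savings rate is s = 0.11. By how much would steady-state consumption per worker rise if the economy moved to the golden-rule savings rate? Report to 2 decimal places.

Δc ≈ 2.91

The effective depreciation rate is n + δ = 0.027 + 0.031 = 0.058.
Current steady state (s = 0.11): k* = (0.11·3.34/0.058)^(1/0.65) ≈ 17.1160, y* = 3.34·17.1160^0.35 ≈ 9.0248, c* = (1−0.11)·9.0248 ≈ 8.0321.
Setting f'(k) = n+δ gives 0.35·3.34·k^(0.35−1) = 0.058, hence k_gold = (0.35·3.34/0.058)^(1/0.65) ≈ 101.5660.
y_gold = 3.34·101.5660^0.35 ≈ 16.8309, c_gold = y_gold − 0.058·k_gold ≈ 10.9401.
Gain: Δc = 10.9401 − 8.0321 ≈ 2.9080.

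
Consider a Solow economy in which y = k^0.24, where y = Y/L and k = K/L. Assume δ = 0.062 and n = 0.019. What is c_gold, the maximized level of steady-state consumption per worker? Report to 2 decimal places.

c_gold ≈ 1.07

n + δ = 0.019 + 0.062 = 0.081.
Setting f'(k) = n+δ gives 0.24·k^(0.24−1) = 0.081, hence k_gold = (0.24/0.081)^(1/0.76) ≈ 4.1753.
y_gold = 4.1753^0.24 ≈ 1.4092.
c_gold = y_gold − (n+δ)·k_gold = 1.4092 − 0.081·4.1753 ≈ 1.0710.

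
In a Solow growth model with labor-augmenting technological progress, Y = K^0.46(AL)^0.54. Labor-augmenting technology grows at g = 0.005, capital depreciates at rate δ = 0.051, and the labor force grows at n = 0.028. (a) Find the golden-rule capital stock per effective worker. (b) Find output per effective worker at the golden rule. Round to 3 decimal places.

Capital per effective worker breaks even when investment replaces (n + g + δ)·k; here n + g + δ = 0.084.
Setting f'(k) = n+g+δ gives 0.46·k^(0.46−1) = 0.084, hence k_gold = (0.46/0.084)^(1/0.54) ≈ 23.3106.
y_gold = 23.3106^0.46 ≈ 4.2567.

(a) k_gold ≈ 23.311; (b) y_gold ≈ 4.257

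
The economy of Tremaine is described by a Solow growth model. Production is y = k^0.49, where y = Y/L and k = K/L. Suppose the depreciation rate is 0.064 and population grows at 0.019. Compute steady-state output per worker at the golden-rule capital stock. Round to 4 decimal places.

Capital per worker breaks even when investment replaces (n + δ)·k; here n + δ = 0.083.
At the golden rule the marginal product of capital equals n+δ: 0.49·k^(0.49−1) = 0.083. Solving, k_gold = (0.49/0.083)^(1/0.51) ≈ 32.5084.
Output: y_gold = k_gold^0.49 = 32.5084^0.49 ≈ 5.5065.

y_gold ≈ 5.5065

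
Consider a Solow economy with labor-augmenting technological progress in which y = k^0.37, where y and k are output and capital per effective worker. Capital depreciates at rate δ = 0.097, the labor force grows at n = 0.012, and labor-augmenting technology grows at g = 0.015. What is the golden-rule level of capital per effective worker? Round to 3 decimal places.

n + g + δ = 0.012 + 0.015 + 0.097 = 0.124.
At the golden rule the marginal product of capital equals n+g+δ: 0.37·k^(0.37−1) = 0.124. Solving, k_gold = (0.37/0.124)^(1/0.63) ≈ 5.6705.

k_gold ≈ 5.670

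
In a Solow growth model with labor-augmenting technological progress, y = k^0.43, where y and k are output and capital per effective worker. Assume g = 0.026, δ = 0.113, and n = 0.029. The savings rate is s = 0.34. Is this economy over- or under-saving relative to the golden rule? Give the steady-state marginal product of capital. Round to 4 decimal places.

under-saving; MPK ≈ 0.2125

Break-even investment rate: n + g + δ = 0.029 + 0.026 + 0.113 = 0.168.
Steady-state k*: s·k^0.43 = 0.168·k gives k* = (0.34/0.168)^(1/0.57) ≈ 3.4446.
MPK = 0.43·3.4446^(-0.57) ≈ 0.2125.
MPK > n+g+δ = 0.168, so the economy is dynamically efficient (under-saving).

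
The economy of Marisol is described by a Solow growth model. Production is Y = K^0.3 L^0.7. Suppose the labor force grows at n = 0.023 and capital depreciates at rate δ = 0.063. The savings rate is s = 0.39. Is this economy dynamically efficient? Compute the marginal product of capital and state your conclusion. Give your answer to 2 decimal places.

Break-even investment rate: n + δ = 0.023 + 0.063 = 0.086.
Steady-state k*: s·k^0.3 = 0.086·k gives k* = (0.39/0.086)^(1/0.7) ≈ 8.6687.
MPK = 0.3·8.6687^(-0.7) ≈ 0.0662.
MPK < n+δ = 0.086, so the economy is dynamically inefficient (over-saving).

dynamically inefficient; MPK ≈ 0.07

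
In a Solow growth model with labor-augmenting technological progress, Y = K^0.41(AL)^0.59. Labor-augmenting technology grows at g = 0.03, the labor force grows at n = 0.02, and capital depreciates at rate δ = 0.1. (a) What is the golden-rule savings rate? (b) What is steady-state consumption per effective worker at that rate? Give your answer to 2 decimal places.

(a) s_gold = 0.41; (b) c_gold ≈ 1.19

The effective depreciation rate is n + g + δ = 0.02 + 0.03 + 0.1 = 0.15.
For Cobb-Douglas, s_gold equals capital's share: s_gold = 0.41.
Maximizing c = f(k) − (n+g+δ)·k gives f'(k) = n+g+δ, i.e. 0.41·k^(0.41−1) = 0.15, so k_gold = (0.41/0.15)^(1/0.59) ≈ 5.4974.
y_gold = 5.4974^0.41 ≈ 2.0112; c_gold = (1−0.41)·y_gold ≈ 1.1866.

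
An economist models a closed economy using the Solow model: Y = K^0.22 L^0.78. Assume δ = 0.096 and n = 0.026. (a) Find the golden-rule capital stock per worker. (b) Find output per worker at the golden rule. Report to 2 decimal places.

(a) k_gold ≈ 2.13; (b) y_gold ≈ 1.18

Break-even investment rate: n + δ = 0.026 + 0.096 = 0.122.
Maximizing c = f(k) − (n+δ)·k gives f'(k) = n+δ, i.e. 0.22·k^(0.22−1) = 0.122, so k_gold = (0.22/0.122)^(1/0.78) ≈ 2.1295.
y_gold = 2.1295^0.22 ≈ 1.1809.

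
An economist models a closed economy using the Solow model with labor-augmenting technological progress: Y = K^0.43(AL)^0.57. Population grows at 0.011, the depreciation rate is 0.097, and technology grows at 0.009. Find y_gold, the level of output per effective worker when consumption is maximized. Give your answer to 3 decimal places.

The effective depreciation rate is n + g + δ = 0.011 + 0.009 + 0.097 = 0.117.
At the golden rule the marginal product of capital equals n+g+δ: 0.43·k^(0.43−1) = 0.117. Solving, k_gold = (0.43/0.117)^(1/0.57) ≈ 9.8112.
Output: y_gold = k_gold^0.43 = 9.8112^0.43 ≈ 2.6696.

y_gold ≈ 2.670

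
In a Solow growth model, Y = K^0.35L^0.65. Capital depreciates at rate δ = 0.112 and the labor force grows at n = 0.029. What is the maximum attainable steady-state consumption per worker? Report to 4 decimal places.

c_gold ≈ 1.0605

n + δ = 0.029 + 0.112 = 0.141.
Setting f'(k) = n+δ gives 0.35·k^(0.35−1) = 0.141, hence k_gold = (0.35/0.141)^(1/0.65) ≈ 4.0500.
y_gold = 4.0500^0.35 ≈ 1.6316.
c_gold = y_gold − (n+δ)·k_gold = 1.6316 − 0.141·4.0500 ≈ 1.0605.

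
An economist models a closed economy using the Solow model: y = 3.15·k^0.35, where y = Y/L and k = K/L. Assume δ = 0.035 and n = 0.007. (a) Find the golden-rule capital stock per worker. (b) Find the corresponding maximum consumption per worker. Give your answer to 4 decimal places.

Capital per worker breaks even when investment replaces (n + δ)·k; here n + δ = 0.042.
At the golden rule the marginal product of capital equals n+δ: 0.35·3.15·k^(0.35−1) = 0.042. Solving, k_gold = (0.35·3.15/0.042)^(1/0.65) ≈ 152.5021.
y_gold = 3.15·152.5021^0.35 ≈ 18.3003; c_gold = y_gold − 0.042·k_gold ≈ 11.8952.

(a) k_gold ≈ 152.5021; (b) c_gold ≈ 11.8952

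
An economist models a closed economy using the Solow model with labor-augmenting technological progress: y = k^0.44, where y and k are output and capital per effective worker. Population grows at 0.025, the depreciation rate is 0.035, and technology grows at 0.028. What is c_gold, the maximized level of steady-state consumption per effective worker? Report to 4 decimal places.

The effective depreciation rate is n + g + δ = 0.025 + 0.028 + 0.035 = 0.088.
Setting f'(k) = n+g+δ gives 0.44·k^(0.44−1) = 0.088, hence k_gold = (0.44/0.088)^(1/0.56) ≈ 17.7076.
y_gold = 17.7076^0.44 ≈ 3.5415.
c_gold = y_gold − (n+g+δ)·k_gold = 3.5415 − 0.088·17.7076 ≈ 1.9833.

c_gold ≈ 1.9833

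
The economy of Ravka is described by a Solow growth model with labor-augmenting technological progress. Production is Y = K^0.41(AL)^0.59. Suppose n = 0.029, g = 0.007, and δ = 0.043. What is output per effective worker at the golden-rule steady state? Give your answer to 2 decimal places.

y_gold ≈ 3.14

n + g + δ = 0.029 + 0.007 + 0.043 = 0.079.
Maximizing c = f(k) − (n+g+δ)·k gives f'(k) = n+g+δ, i.e. 0.41·k^(0.41−1) = 0.079, so k_gold = (0.41/0.079)^(1/0.59) ≈ 16.2978.
Output: y_gold = k_gold^0.41 = 16.2978^0.41 ≈ 3.1403.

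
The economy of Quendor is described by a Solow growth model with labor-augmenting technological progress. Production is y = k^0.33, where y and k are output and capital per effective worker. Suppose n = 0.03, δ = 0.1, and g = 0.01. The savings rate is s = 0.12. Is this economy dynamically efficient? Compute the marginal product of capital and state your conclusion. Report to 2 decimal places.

n + g + δ = 0.03 + 0.01 + 0.1 = 0.14.
Steady-state k*: s·k^0.33 = 0.14·k gives k* = (0.12/0.14)^(1/0.67) ≈ 0.7945.
MPK = 0.33·0.7945^(-0.67) ≈ 0.3850.
MPK > n+g+δ = 0.14, so the economy is dynamically efficient (under-saving).

dynamically efficient; MPK ≈ 0.39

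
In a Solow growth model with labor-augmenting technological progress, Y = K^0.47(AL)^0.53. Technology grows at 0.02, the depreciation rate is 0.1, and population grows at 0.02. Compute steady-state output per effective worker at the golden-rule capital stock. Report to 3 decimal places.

y_gold ≈ 2.927

Break-even investment rate: n + g + δ = 0.02 + 0.02 + 0.1 = 0.14.
Maximizing c = f(k) − (n+g+δ)·k gives f'(k) = n+g+δ, i.e. 0.47·k^(0.47−1) = 0.14, so k_gold = (0.47/0.14)^(1/0.53) ≈ 9.8264.
Output: y_gold = k_gold^0.47 = 9.8264^0.47 ≈ 2.9270.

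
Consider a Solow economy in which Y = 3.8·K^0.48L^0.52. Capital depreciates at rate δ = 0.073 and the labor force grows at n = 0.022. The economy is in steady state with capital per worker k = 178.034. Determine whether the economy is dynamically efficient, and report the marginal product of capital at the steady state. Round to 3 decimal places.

n + δ = 0.022 + 0.073 = 0.095.
MPK = 0.48·3.8·k^(0.48−1) = 0.48·3.8·178.034^(-0.52) ≈ 0.1232.
MPK > 0.095, so the economy is dynamically efficient (under-saving).

dynamically efficient; MPK ≈ 0.123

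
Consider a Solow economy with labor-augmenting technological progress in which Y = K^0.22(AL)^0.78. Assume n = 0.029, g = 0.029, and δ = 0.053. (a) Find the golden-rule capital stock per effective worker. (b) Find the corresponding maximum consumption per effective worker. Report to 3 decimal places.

(a) k_gold ≈ 2.404; (b) c_gold ≈ 0.946

n + g + δ = 0.029 + 0.029 + 0.053 = 0.111.
Golden rule sets MPK = n+g+δ: 0.22·k^(0.22−1) = 0.111, so k_gold = (0.22/0.111)^(1/0.78) ≈ 2.4038.
y_gold = 2.4038^0.22 ≈ 1.2128; c_gold = y_gold − 0.111·k_gold ≈ 0.9460.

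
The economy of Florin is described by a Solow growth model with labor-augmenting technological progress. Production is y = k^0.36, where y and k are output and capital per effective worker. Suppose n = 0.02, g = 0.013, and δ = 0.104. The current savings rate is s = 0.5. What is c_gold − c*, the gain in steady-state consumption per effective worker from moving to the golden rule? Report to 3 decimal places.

Capital per effective worker breaks even when investment replaces (n + g + δ)·k; here n + g + δ = 0.137.
Current steady state (s = 0.5): k* = (0.5/0.137)^(1/0.64) ≈ 7.5599, y* = 7.5599^0.36 ≈ 2.0714, c* = (1−0.5)·2.0714 ≈ 1.0357.
At the golden rule the marginal product of capital equals n+g+δ: 0.36·k^(0.36−1) = 0.137. Solving, k_gold = (0.36/0.137)^(1/0.64) ≈ 4.5248.
y_gold = 4.5248^0.36 ≈ 1.7219, c_gold = y_gold − 0.137·k_gold ≈ 1.1020.
Gain: Δc = 1.1020 − 1.0357 ≈ 0.0663.

Δc ≈ 0.066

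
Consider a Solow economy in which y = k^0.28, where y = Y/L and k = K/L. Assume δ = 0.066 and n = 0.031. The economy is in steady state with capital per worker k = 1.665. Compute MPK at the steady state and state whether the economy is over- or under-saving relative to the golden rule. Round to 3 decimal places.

under-saving; MPK ≈ 0.194

Capital per worker breaks even when investment replaces (n + δ)·k; here n + δ = 0.097.
MPK = 0.28·k^(0.28−1) = 0.28·1.665^(-0.72) ≈ 0.1940.
MPK > 0.097, so the economy is dynamically efficient (under-saving).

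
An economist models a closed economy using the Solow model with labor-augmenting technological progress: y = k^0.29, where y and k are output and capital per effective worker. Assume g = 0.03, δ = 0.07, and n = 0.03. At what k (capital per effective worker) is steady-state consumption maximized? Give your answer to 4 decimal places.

k_gold ≈ 3.0959

n + g + δ = 0.03 + 0.03 + 0.07 = 0.13.
At the golden rule the marginal product of capital equals n+g+δ: 0.29·k^(0.29−1) = 0.13. Solving, k_gold = (0.29/0.13)^(1/0.71) ≈ 3.0959.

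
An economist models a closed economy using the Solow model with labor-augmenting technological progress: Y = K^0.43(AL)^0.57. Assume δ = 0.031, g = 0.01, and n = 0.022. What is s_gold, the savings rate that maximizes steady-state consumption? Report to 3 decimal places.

The effective depreciation rate is n + g + δ = 0.022 + 0.01 + 0.031 = 0.063.
At the golden rule MPK = n+g+δ, and in any Cobb-Douglas steady state s = (n+g+δ)·k/y = MPK·k/y = capital's share 0.43.

s_gold = 0.430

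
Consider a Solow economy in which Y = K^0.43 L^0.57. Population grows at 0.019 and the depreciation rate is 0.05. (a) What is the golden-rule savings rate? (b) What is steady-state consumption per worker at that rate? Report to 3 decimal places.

Capital per worker breaks even when investment replaces (n + δ)·k; here n + δ = 0.069.
For Cobb-Douglas, s_gold equals capital's share: s_gold = 0.43.
Maximizing c = f(k) − (n+δ)·k gives f'(k) = n+δ, i.e. 0.43·k^(0.43−1) = 0.069, so k_gold = (0.43/0.069)^(1/0.57) ≈ 24.7782.
y_gold = 24.7782^0.43 ≈ 3.9760; c_gold = (1−0.43)·y_gold ≈ 2.2663.

(a) s_gold = 0.430; (b) c_gold ≈ 2.266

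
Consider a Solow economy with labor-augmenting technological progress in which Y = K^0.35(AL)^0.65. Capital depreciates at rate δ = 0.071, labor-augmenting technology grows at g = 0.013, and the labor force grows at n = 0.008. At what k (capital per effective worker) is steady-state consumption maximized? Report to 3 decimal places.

n + g + δ = 0.008 + 0.013 + 0.071 = 0.092.
Maximizing c = f(k) − (n+g+δ)·k gives f'(k) = n+g+δ, i.e. 0.35·k^(0.35−1) = 0.092, so k_gold = (0.35/0.092)^(1/0.65) ≈ 7.8116.

k_gold ≈ 7.812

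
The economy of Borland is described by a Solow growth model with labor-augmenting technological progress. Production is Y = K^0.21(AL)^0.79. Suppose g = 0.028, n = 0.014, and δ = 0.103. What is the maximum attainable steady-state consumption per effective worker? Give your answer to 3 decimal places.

c_gold ≈ 0.872

n + g + δ = 0.014 + 0.028 + 0.103 = 0.145.
At the golden rule the marginal product of capital equals n+g+δ: 0.21·k^(0.21−1) = 0.145. Solving, k_gold = (0.21/0.145)^(1/0.79) ≈ 1.5981.
y_gold = 1.5981^0.21 ≈ 1.1035.
c_gold = y_gold − (n+g+δ)·k_gold = 1.1035 − 0.145·1.5981 ≈ 0.8717.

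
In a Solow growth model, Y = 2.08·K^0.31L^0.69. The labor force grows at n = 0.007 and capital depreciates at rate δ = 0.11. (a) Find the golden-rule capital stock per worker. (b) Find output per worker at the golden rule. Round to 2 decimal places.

Break-even investment rate: n + δ = 0.007 + 0.11 = 0.117.
At the golden rule the marginal product of capital equals n+δ: 0.31·2.08·k^(0.31−1) = 0.117. Solving, k_gold = (0.31·2.08/0.117)^(1/0.69) ≈ 11.8648.
y_gold = 2.08·11.8648^0.31 ≈ 4.4780.

(a) k_gold ≈ 11.86; (b) y_gold ≈ 4.48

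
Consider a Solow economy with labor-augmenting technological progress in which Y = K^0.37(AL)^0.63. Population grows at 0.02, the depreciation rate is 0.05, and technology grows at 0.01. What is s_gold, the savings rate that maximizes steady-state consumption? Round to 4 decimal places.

s_gold = 0.3700

Capital per effective worker breaks even when investment replaces (n + g + δ)·k; here n + g + δ = 0.08.
At the golden rule MPK = n+g+δ, and in any Cobb-Douglas steady state s = (n+g+δ)·k/y = MPK·k/y = capital's share 0.37.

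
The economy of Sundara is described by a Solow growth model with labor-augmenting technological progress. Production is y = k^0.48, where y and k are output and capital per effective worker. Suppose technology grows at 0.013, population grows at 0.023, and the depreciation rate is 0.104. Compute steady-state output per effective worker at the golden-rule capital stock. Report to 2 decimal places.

y_gold ≈ 3.12

Capital per effective worker breaks even when investment replaces (n + g + δ)·k; here n + g + δ = 0.14.
Setting f'(k) = n+g+δ gives 0.48·k^(0.48−1) = 0.14, hence k_gold = (0.48/0.14)^(1/0.52) ≈ 10.6921.
Output: y_gold = k_gold^0.48 = 10.6921^0.48 ≈ 3.1185.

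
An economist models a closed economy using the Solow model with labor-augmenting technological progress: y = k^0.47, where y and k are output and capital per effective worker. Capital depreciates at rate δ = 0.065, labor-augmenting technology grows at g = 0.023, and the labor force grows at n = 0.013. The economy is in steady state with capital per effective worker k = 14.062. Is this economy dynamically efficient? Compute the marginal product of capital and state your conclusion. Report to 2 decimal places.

The effective depreciation rate is n + g + δ = 0.013 + 0.023 + 0.065 = 0.101.
MPK = 0.47·k^(0.47−1) = 0.47·14.062^(-0.53) ≈ 0.1158.
MPK > 0.101, so the economy is dynamically efficient (under-saving).

dynamically efficient; MPK ≈ 0.12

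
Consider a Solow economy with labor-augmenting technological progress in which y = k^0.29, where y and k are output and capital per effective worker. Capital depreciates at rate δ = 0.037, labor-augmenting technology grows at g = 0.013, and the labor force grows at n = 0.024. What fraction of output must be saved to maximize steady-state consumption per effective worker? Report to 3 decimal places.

Break-even investment rate: n + g + δ = 0.024 + 0.013 + 0.037 = 0.074.
At the golden rule MPK = n+g+δ, and in any Cobb-Douglas steady state s = (n+g+δ)·k/y = MPK·k/y = capital's share 0.29.

s_gold = 0.290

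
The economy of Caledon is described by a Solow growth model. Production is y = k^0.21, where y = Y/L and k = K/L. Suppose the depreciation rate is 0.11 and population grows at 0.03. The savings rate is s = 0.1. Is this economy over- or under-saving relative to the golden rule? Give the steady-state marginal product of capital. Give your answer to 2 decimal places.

Capital per worker breaks even when investment replaces (n + δ)·k; here n + δ = 0.14.
Steady-state k*: s·k^0.21 = 0.14·k gives k* = (0.1/0.14)^(1/0.79) ≈ 0.6532.
MPK = 0.21·0.6532^(-0.79) ≈ 0.2940.
MPK > n+δ = 0.14, so the economy is dynamically efficient (under-saving).

under-saving; MPK ≈ 0.29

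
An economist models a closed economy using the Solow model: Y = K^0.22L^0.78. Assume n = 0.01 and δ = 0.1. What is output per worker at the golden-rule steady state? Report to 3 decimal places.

Capital per worker breaks even when investment replaces (n + δ)·k; here n + δ = 0.11.
At the golden rule the marginal product of capital equals n+δ: 0.22·k^(0.22−1) = 0.11. Solving, k_gold = (0.22/0.11)^(1/0.78) ≈ 2.4318.
Output: y_gold = k_gold^0.22 = 2.4318^0.22 ≈ 1.2159.

y_gold ≈ 1.216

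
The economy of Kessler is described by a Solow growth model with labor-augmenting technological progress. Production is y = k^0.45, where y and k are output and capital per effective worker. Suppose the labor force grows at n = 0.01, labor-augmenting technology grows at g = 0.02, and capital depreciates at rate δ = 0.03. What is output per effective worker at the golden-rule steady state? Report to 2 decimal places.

n + g + δ = 0.01 + 0.02 + 0.03 = 0.06.
At the golden rule the marginal product of capital equals n+g+δ: 0.45·k^(0.45−1) = 0.06. Solving, k_gold = (0.45/0.06)^(1/0.55) ≈ 38.9960.
Output: y_gold = k_gold^0.45 = 38.9960^0.45 ≈ 5.1995.

y_gold ≈ 5.20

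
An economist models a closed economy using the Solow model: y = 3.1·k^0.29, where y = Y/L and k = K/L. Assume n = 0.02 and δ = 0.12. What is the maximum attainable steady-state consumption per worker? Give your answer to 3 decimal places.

Capital per worker breaks even when investment replaces (n + δ)·k; here n + δ = 0.14.
Setting f'(k) = n+δ gives 0.29·3.1·k^(0.29−1) = 0.14, hence k_gold = (0.29·3.1/0.14)^(1/0.71) ≈ 13.7249.
y_gold = 3.1·13.7249^0.29 ≈ 6.6258.
c_gold = y_gold − (n+δ)·k_gold = 6.6258 − 0.14·13.7249 ≈ 4.7043.

c_gold ≈ 4.704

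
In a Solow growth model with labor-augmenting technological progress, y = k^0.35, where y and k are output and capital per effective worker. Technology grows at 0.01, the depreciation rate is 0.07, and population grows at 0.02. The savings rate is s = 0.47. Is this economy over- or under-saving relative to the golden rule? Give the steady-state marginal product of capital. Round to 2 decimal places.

over-saving; MPK ≈ 0.07

n + g + δ = 0.02 + 0.01 + 0.07 = 0.1.
Steady-state k*: s·k^0.35 = 0.1·k gives k* = (0.47/0.1)^(1/0.65) ≈ 10.8143.
MPK = 0.35·10.8143^(-0.65) ≈ 0.0745.
MPK < n+g+δ = 0.1, so the economy is dynamically inefficient (over-saving).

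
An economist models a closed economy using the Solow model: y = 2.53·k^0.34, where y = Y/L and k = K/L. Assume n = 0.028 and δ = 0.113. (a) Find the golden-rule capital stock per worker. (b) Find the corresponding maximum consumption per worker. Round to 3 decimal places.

(a) k_gold ≈ 15.487; (b) c_gold ≈ 4.239

Capital per worker breaks even when investment replaces (n + δ)·k; here n + δ = 0.141.
At the golden rule the marginal product of capital equals n+δ: 0.34·2.53·k^(0.34−1) = 0.141. Solving, k_gold = (0.34·2.53/0.141)^(1/0.66) ≈ 15.4871.
y_gold = 2.53·15.4871^0.34 ≈ 6.4226; c_gold = y_gold − 0.141·k_gold ≈ 4.2389.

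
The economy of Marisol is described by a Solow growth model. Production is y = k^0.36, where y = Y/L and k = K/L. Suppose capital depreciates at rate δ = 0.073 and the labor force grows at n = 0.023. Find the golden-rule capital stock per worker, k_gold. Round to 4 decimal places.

k_gold ≈ 7.8872

Break-even investment rate: n + δ = 0.023 + 0.073 = 0.096.
Setting f'(k) = n+δ gives 0.36·k^(0.36−1) = 0.096, hence k_gold = (0.36/0.096)^(1/0.64) ≈ 7.8872.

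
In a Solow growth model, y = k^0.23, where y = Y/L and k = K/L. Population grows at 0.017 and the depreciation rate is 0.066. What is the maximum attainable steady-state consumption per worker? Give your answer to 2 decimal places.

c_gold ≈ 1.04

Break-even investment rate: n + δ = 0.017 + 0.066 = 0.083.
At the golden rule the marginal product of capital equals n+δ: 0.23·k^(0.23−1) = 0.083. Solving, k_gold = (0.23/0.083)^(1/0.77) ≈ 3.7572.
y_gold = 3.7572^0.23 ≈ 1.3559.
c_gold = y_gold − (n+δ)·k_gold = 1.3559 − 0.083·3.7572 ≈ 1.0440.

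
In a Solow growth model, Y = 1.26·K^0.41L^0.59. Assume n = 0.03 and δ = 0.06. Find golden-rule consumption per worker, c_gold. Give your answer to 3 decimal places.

c_gold ≈ 2.504

n + δ = 0.03 + 0.06 = 0.09.
Setting f'(k) = n+δ gives 0.41·1.26·k^(0.41−1) = 0.09, hence k_gold = (0.41·1.26/0.09)^(1/0.59) ≈ 19.3326.
y_gold = 1.26·19.3326^0.41 ≈ 4.2438.
c_gold = y_gold − (n+δ)·k_gold = 4.2438 − 0.09·19.3326 ≈ 2.5038.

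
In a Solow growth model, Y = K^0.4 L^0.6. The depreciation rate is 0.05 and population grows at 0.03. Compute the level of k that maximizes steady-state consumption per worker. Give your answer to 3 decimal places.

n + δ = 0.03 + 0.05 = 0.08.
At the golden rule the marginal product of capital equals n+δ: 0.4·k^(0.4−1) = 0.08. Solving, k_gold = (0.4/0.08)^(1/0.6) ≈ 14.6201.

k_gold ≈ 14.620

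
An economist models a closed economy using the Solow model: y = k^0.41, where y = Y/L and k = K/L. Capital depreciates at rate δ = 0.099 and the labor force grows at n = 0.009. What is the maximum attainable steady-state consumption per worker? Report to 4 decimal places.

Capital per worker breaks even when investment replaces (n + δ)·k; here n + δ = 0.108.
Setting f'(k) = n+δ gives 0.41·k^(0.41−1) = 0.108, hence k_gold = (0.41/0.108)^(1/0.59) ≈ 9.5933.
y_gold = 9.5933^0.41 ≈ 2.5270.
c_gold = y_gold − (n+δ)·k_gold = 2.5270 − 0.108·9.5933 ≈ 1.4909.

c_gold ≈ 1.4909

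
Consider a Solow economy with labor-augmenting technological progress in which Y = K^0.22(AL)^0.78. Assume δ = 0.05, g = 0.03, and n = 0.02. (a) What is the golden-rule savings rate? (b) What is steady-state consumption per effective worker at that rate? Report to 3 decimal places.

(a) s_gold = 0.220; (b) c_gold ≈ 0.974

The effective depreciation rate is n + g + δ = 0.02 + 0.03 + 0.05 = 0.1.
For Cobb-Douglas, s_gold equals capital's share: s_gold = 0.22.
Maximizing c = f(k) − (n+g+δ)·k gives f'(k) = n+g+δ, i.e. 0.22·k^(0.22−1) = 0.1, so k_gold = (0.22/0.1)^(1/0.78) ≈ 2.7479.
y_gold = 2.7479^0.22 ≈ 1.2491; c_gold = (1−0.22)·y_gold ≈ 0.9743.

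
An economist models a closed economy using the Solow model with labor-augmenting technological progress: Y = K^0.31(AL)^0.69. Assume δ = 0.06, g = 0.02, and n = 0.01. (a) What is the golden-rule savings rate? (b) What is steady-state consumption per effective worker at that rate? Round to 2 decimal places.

The effective depreciation rate is n + g + δ = 0.01 + 0.02 + 0.06 = 0.09.
For Cobb-Douglas, s_gold equals capital's share: s_gold = 0.31.
Maximizing c = f(k) − (n+g+δ)·k gives f'(k) = n+g+δ, i.e. 0.31·k^(0.31−1) = 0.09, so k_gold = (0.31/0.09)^(1/0.69) ≈ 6.0039.
y_gold = 6.0039^0.31 ≈ 1.7431; c_gold = (1−0.31)·y_gold ≈ 1.2027.

(a) s_gold = 0.31; (b) c_gold ≈ 1.20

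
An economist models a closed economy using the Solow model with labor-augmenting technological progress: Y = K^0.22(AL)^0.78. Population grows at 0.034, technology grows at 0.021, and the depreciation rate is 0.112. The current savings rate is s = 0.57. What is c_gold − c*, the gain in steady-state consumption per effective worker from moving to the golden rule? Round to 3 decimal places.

n + g + δ = 0.034 + 0.021 + 0.112 = 0.167.
Current steady state (s = 0.57): k* = (0.57/0.167)^(1/0.78) ≈ 4.8254, y* = 4.8254^0.22 ≈ 1.4138, c* = (1−0.57)·1.4138 ≈ 0.6079.
Setting f'(k) = n+g+δ gives 0.22·k^(0.22−1) = 0.167, hence k_gold = (0.22/0.167)^(1/0.78) ≈ 1.4239.
y_gold = 1.4239^0.22 ≈ 1.0808, c_gold = y_gold − 0.167·k_gold ≈ 0.8431.
Gain: Δc = 0.8431 − 0.6079 ≈ 0.2351.

Δc ≈ 0.235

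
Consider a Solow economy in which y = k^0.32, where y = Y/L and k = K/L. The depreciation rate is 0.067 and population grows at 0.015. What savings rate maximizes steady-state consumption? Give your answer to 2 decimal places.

Break-even investment rate: n + δ = 0.015 + 0.067 = 0.082.
At the golden rule MPK = n+δ, and in any Cobb-Douglas steady state s = (n+δ)·k/y = MPK·k/y = capital's share 0.32.

s_gold = 0.32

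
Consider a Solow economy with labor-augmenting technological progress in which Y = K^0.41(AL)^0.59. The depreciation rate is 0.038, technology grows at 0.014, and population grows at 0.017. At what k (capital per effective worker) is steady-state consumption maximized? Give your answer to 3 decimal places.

k_gold ≈ 20.500

n + g + δ = 0.017 + 0.014 + 0.038 = 0.069.
Setting f'(k) = n+g+δ gives 0.41·k^(0.41−1) = 0.069, hence k_gold = (0.41/0.069)^(1/0.59) ≈ 20.5000.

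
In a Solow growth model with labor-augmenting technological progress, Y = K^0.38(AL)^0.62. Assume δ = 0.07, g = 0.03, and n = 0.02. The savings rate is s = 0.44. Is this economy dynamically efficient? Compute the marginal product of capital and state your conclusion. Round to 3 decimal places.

The effective depreciation rate is n + g + δ = 0.02 + 0.03 + 0.07 = 0.12.
Steady-state k*: s·k^0.38 = 0.12·k gives k* = (0.44/0.12)^(1/0.62) ≈ 8.1305.
MPK = 0.38·8.1305^(-0.62) ≈ 0.1036.
MPK < n+g+δ = 0.12, so the economy is dynamically inefficient (over-saving).

dynamically inefficient; MPK ≈ 0.104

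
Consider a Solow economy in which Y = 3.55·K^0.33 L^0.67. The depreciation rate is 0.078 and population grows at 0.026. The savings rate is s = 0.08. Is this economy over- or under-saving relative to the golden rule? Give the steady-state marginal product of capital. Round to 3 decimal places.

under-saving; MPK ≈ 0.429

Break-even investment rate: n + δ = 0.026 + 0.078 = 0.104.
Steady-state k*: s·A·k^0.33 = 0.104·k gives k* = (0.08·3.55/0.104)^(1/0.67) ≈ 4.4789.
MPK = 0.33·3.55·4.4789^(-0.67) ≈ 0.4290.
MPK > n+δ = 0.104, so the economy is dynamically efficient (under-saving).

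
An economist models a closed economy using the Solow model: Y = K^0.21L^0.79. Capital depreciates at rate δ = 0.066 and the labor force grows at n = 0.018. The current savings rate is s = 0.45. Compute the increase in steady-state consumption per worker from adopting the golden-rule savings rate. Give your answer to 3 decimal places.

n + δ = 0.018 + 0.066 = 0.084.
Current steady state (s = 0.45): k* = (0.45/0.084)^(1/0.79) ≈ 8.3695, y* = 8.3695^0.21 ≈ 1.5623, c* = (1−0.45)·1.5623 ≈ 0.8593.
Maximizing c = f(k) − (n+δ)·k gives f'(k) = n+δ, i.e. 0.21·k^(0.21−1) = 0.084, so k_gold = (0.21/0.084)^(1/0.79) ≈ 3.1895.
y_gold = 3.1895^0.21 ≈ 1.2758, c_gold = y_gold − 0.084·k_gold ≈ 1.0079.
Gain: Δc = 1.0079 − 0.8593 ≈ 0.1486.

Δc ≈ 0.149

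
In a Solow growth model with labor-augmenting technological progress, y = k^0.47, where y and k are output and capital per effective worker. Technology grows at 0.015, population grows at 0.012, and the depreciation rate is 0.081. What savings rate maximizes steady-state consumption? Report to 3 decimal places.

s_gold = 0.470

The effective depreciation rate is n + g + δ = 0.012 + 0.015 + 0.081 = 0.108.
At the golden rule MPK = n+g+δ, and in any Cobb-Douglas steady state s = (n+g+δ)·k/y = MPK·k/y = capital's share 0.47.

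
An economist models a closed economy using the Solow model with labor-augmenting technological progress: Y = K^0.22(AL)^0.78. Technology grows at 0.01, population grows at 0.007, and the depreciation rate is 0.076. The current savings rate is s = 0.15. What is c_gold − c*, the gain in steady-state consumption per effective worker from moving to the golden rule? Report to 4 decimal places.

n + g + δ = 0.007 + 0.01 + 0.076 = 0.093.
Current steady state (s = 0.15): k* = (0.15/0.093)^(1/0.78) ≈ 1.8457, y* = 1.8457^0.22 ≈ 1.1443, c* = (1−0.15)·1.1443 ≈ 0.9727.
Setting f'(k) = n+g+δ gives 0.22·k^(0.22−1) = 0.093, hence k_gold = (0.22/0.093)^(1/0.78) ≈ 3.0159.
y_gold = 3.0159^0.22 ≈ 1.2749, c_gold = y_gold − 0.093·k_gold ≈ 0.9944.
Gain: Δc = 0.9944 − 0.9727 ≈ 0.0217.

Δc ≈ 0.0217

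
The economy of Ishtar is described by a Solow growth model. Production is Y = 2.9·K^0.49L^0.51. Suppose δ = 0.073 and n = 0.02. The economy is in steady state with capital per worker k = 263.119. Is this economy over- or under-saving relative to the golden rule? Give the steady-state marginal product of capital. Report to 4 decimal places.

Capital per worker breaks even when investment replaces (n + δ)·k; here n + δ = 0.093.
MPK = 0.49·2.9·k^(0.49−1) = 0.49·2.9·263.119^(-0.51) ≈ 0.0829.
MPK < 0.093, so the economy is dynamically inefficient (over-saving).

over-saving; MPK ≈ 0.0829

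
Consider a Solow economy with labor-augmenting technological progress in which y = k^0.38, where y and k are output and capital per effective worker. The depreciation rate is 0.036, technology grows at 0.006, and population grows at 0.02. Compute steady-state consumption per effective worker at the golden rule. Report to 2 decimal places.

c_gold ≈ 1.88

The effective depreciation rate is n + g + δ = 0.02 + 0.006 + 0.036 = 0.062.
Maximizing c = f(k) − (n+g+δ)·k gives f'(k) = n+g+δ, i.e. 0.38·k^(0.38−1) = 0.062, so k_gold = (0.38/0.062)^(1/0.62) ≈ 18.6203.
y_gold = 18.6203^0.38 ≈ 3.0381.
c_gold = y_gold − (n+g+δ)·k_gold = 3.0381 − 0.062·18.6203 ≈ 1.8836.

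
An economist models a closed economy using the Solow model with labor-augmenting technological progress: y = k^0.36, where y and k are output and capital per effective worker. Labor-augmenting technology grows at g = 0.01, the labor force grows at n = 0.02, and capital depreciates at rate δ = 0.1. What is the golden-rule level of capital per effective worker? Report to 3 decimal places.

k_gold ≈ 4.911

The effective depreciation rate is n + g + δ = 0.02 + 0.01 + 0.1 = 0.13.
Maximizing c = f(k) − (n+g+δ)·k gives f'(k) = n+g+δ, i.e. 0.36·k^(0.36−1) = 0.13, so k_gold = (0.36/0.13)^(1/0.64) ≈ 4.9112.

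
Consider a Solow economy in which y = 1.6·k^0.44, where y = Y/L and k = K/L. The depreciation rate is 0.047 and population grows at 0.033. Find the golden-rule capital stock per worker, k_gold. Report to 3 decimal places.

k_gold ≈ 48.593

n + δ = 0.033 + 0.047 = 0.08.
At the golden rule the marginal product of capital equals n+δ: 0.44·1.6·k^(0.44−1) = 0.08. Solving, k_gold = (0.44·1.6/0.08)^(1/0.56) ≈ 48.5933.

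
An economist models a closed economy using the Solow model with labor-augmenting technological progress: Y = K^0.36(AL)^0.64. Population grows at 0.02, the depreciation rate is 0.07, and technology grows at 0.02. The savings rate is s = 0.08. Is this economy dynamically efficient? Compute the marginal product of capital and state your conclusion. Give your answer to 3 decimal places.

dynamically efficient; MPK ≈ 0.495

Break-even investment rate: n + g + δ = 0.02 + 0.02 + 0.07 = 0.11.
Steady-state k*: s·k^0.36 = 0.11·k gives k* = (0.08/0.11)^(1/0.64) ≈ 0.6080.
MPK = 0.36·0.6080^(-0.64) ≈ 0.4950.
MPK > n+g+δ = 0.11, so the economy is dynamically efficient (under-saving).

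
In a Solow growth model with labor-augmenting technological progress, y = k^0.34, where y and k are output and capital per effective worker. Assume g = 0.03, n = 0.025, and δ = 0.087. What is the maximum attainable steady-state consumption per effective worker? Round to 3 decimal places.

n + g + δ = 0.025 + 0.03 + 0.087 = 0.142.
Setting f'(k) = n+g+δ gives 0.34·k^(0.34−1) = 0.142, hence k_gold = (0.34/0.142)^(1/0.66) ≈ 3.7543.
y_gold = 3.7543^0.34 ≈ 1.5680.
c_gold = y_gold − (n+g+δ)·k_gold = 1.5680 − 0.142·3.7543 ≈ 1.0349.

c_gold ≈ 1.035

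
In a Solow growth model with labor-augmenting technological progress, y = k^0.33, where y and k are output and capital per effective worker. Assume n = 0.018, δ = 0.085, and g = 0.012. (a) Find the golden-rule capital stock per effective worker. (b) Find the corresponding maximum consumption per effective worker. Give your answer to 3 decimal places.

n + g + δ = 0.018 + 0.012 + 0.085 = 0.115.
Setting f'(k) = n+g+δ gives 0.33·k^(0.33−1) = 0.115, hence k_gold = (0.33/0.115)^(1/0.67) ≈ 4.8229.
y_gold = 4.8229^0.33 ≈ 1.6807; c_gold = y_gold − 0.115·k_gold ≈ 1.1261.

(a) k_gold ≈ 4.823; (b) c_gold ≈ 1.126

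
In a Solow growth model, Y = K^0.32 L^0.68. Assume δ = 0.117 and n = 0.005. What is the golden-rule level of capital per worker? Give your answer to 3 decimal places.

Capital per worker breaks even when investment replaces (n + δ)·k; here n + δ = 0.122.
Maximizing c = f(k) − (n+δ)·k gives f'(k) = n+δ, i.e. 0.32·k^(0.32−1) = 0.122, so k_gold = (0.32/0.122)^(1/0.68) ≈ 4.1292.

k_gold ≈ 4.129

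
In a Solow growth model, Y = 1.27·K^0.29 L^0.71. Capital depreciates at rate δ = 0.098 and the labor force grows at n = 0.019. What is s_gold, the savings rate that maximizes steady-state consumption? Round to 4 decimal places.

s_gold = 0.2900

n + δ = 0.019 + 0.098 = 0.117.
At the golden rule MPK = n+δ, and in any Cobb-Douglas steady state s = (n+δ)·k/y = MPK·k/y = capital's share 0.29.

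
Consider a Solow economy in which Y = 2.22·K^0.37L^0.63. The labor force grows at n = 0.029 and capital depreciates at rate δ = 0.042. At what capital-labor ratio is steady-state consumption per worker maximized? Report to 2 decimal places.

k_gold ≈ 48.73

Break-even investment rate: n + δ = 0.029 + 0.042 = 0.071.
Setting f'(k) = n+δ gives 0.37·2.22·k^(0.37−1) = 0.071, hence k_gold = (0.37·2.22/0.071)^(1/0.63) ≈ 48.7273.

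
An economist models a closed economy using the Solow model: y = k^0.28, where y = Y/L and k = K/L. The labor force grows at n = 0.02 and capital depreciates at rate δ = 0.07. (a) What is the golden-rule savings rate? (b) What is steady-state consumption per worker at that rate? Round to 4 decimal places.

n + δ = 0.02 + 0.07 = 0.09.
For Cobb-Douglas, s_gold equals capital's share: s_gold = 0.28.
Maximizing c = f(k) − (n+δ)·k gives f'(k) = n+δ, i.e. 0.28·k^(0.28−1) = 0.09, so k_gold = (0.28/0.09)^(1/0.72) ≈ 4.8373.
y_gold = 4.8373^0.28 ≈ 1.5549; c_gold = (1−0.28)·y_gold ≈ 1.1195.

(a) s_gold = 0.2800; (b) c_gold ≈ 1.1195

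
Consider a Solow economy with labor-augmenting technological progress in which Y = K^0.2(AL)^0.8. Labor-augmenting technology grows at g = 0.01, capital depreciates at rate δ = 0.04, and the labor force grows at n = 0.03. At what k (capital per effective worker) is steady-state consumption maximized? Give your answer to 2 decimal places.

Break-even investment rate: n + g + δ = 0.03 + 0.01 + 0.04 = 0.08.
Golden rule sets MPK = n+g+δ: 0.2·k^(0.2−1) = 0.08, so k_gold = (0.2/0.08)^(1/0.8) ≈ 3.1436.

k_gold ≈ 3.14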